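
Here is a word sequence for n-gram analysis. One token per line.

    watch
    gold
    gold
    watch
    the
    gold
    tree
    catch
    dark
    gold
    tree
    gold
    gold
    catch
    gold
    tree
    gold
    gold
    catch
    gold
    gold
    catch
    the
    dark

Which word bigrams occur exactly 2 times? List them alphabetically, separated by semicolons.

Bigram counts meeting the condition (exactly 2 times):
  catch gold: 2
  tree gold: 2

catch gold; tree gold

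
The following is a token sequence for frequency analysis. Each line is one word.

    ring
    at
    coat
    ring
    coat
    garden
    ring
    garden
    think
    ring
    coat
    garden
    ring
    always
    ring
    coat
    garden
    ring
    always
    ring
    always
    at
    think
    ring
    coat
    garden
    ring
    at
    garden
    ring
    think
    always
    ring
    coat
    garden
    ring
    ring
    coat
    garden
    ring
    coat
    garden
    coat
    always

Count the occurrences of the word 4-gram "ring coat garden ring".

Scanning the 41 overlapping 4-gram windows for "ring coat garden ring":
  position 4–7: ring coat garden ring
  position 10–13: ring coat garden ring
  position 15–18: ring coat garden ring
  position 24–27: ring coat garden ring
  position 33–36: ring coat garden ring
  position 37–40: ring coat garden ring

6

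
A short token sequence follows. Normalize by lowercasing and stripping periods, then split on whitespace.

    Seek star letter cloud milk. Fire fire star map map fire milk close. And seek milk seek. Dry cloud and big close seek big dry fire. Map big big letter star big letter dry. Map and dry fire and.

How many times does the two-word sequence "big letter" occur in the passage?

2

Scanning the 38 overlapping bigram windows for "big letter":
  position 29–30: big letter
  position 32–33: big letter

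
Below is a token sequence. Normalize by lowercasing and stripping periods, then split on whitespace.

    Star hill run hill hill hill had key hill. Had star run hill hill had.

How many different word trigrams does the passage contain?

15 tokens → 13 trigram windows in total.
Repeated trigrams (each contributes count−1 duplicates):
  hill hill had: 2
  run hill hill: 2
2 duplicate windows → 13 − 2 = 11 distinct.

11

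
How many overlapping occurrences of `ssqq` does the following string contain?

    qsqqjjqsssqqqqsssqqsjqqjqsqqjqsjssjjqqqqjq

2

Sliding a length-4 window over the 42 characters (39 positions):
  position 9–12: ssqq
  position 16–19: ssqq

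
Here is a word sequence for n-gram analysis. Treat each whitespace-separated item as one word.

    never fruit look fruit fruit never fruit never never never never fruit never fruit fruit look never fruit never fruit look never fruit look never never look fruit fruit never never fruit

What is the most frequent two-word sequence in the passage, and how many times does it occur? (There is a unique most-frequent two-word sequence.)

"never fruit", 8 times

Bigram frequencies (highest first):
  never fruit: 8
  fruit never: 5
  never never: 5
  fruit look: 4
  fruit fruit: 3
  look never: 3
  … (2 more, each ≤ 2)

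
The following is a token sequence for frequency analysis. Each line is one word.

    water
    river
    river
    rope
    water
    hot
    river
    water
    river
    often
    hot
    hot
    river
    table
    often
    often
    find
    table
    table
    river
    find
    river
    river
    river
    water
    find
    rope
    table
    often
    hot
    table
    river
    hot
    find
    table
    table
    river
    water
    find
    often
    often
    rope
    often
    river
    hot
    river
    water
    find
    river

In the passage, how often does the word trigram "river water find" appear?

3

Scanning the 47 overlapping trigram windows for "river water find":
  position 24–26: river water find
  position 37–39: river water find
  position 46–48: river water find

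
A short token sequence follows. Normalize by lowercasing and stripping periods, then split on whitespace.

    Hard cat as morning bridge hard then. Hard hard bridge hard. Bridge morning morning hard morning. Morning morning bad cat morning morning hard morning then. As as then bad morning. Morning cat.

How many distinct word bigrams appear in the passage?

23

32 tokens → 31 bigram windows in total.
Repeated bigrams (each contributes count−1 duplicates):
  morning morning: 5
  bridge hard: 2
  hard bridge: 2
  hard morning: 2
  morning hard: 2
8 duplicate windows → 31 − 8 = 23 distinct.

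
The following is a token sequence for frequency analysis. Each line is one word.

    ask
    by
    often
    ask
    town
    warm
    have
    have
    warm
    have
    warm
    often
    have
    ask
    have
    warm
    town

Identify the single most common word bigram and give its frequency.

"have warm", 3 times

Bigram frequencies (highest first):
  have warm: 3
  warm have: 2
  ask by: 1
  by often: 1
  often ask: 1
  ask town: 1
  … (7 more, each ≤ 1)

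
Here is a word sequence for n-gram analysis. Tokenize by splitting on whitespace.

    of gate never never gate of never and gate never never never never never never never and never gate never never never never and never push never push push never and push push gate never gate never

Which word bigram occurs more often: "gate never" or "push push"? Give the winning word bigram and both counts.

"gate never" (5 vs 2)

"gate never": 5 occurrences
"push push": 2 occurrences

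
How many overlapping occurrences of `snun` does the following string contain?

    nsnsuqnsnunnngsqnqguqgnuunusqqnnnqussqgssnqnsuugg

1

Sliding a length-4 window over the 49 characters (46 positions):
  position 8–11: snun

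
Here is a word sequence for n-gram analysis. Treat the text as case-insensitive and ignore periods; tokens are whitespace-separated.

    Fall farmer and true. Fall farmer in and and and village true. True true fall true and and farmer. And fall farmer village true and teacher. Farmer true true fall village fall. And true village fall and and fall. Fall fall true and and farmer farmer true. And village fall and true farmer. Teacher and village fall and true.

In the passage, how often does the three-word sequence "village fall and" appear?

Scanning the 57 overlapping trigram windows for "village fall and":
  position 31–33: village fall and
  position 35–37: village fall and
  position 49–51: village fall and
  position 56–58: village fall and

4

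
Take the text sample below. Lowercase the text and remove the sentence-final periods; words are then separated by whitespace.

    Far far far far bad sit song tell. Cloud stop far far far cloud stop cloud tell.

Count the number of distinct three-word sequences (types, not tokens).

13

17 tokens → 15 trigram windows in total.
Repeated trigrams (each contributes count−1 duplicates):
  far far far: 3
2 duplicate windows → 15 − 2 = 13 distinct.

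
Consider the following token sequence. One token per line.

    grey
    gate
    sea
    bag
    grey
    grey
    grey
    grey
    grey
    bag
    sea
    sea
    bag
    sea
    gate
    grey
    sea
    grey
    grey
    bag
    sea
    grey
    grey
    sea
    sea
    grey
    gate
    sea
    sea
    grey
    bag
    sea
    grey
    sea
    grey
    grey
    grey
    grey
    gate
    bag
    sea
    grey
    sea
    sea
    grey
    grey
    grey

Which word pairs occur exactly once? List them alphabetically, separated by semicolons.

bag grey; gate bag; gate grey; sea gate

Bigram counts meeting the condition (exactly once):
  bag grey: 1
  gate bag: 1
  gate grey: 1
  sea gate: 1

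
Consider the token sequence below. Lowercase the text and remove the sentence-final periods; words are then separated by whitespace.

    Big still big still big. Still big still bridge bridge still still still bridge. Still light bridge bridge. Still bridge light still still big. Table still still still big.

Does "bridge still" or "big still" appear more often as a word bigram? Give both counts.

"bridge still": 3 occurrences
"big still": 4 occurrences

"big still" (4 vs 3)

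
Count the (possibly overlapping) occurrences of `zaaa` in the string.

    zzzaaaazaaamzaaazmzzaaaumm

Sliding a length-4 window over the 26 characters (23 positions):
  position 3–6: zaaa
  position 8–11: zaaa
  position 13–16: zaaa
  position 20–23: zaaa

4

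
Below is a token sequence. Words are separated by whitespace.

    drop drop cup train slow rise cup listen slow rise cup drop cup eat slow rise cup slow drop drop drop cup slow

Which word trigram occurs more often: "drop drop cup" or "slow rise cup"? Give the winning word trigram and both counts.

"drop drop cup": 2 occurrences
"slow rise cup": 3 occurrences

"slow rise cup" (3 vs 2)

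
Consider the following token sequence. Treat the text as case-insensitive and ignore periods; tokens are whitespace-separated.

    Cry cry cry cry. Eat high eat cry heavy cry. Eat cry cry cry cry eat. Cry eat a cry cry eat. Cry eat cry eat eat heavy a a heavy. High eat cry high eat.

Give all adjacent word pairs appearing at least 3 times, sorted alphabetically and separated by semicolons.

cry cry; cry eat; eat cry; high eat

Bigram counts meeting the condition (at least 3 times):
  cry cry: 7
  cry eat: 7
  eat cry: 6
  high eat: 3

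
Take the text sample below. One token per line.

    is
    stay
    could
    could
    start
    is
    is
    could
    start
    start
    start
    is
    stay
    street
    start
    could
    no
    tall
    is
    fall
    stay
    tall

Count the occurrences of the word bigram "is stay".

Scanning the 21 overlapping bigram windows for "is stay":
  position 1–2: is stay
  position 12–13: is stay

2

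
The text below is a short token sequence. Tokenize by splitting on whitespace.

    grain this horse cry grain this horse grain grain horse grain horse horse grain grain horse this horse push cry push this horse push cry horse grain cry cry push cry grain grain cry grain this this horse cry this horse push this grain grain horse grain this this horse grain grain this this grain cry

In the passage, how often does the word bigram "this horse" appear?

7

Scanning the 55 overlapping bigram windows for "this horse":
  position 2–3: this horse
  position 6–7: this horse
  position 17–18: this horse
  position 22–23: this horse
  position 37–38: this horse
  position 40–41: this horse
  position 49–50: this horse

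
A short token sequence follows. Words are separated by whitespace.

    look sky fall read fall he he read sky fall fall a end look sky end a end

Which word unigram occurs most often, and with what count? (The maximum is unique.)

Unigram frequencies (highest first):
  fall: 4
  sky: 3
  end: 3
  look: 2
  read: 2
  he: 2
  … (1 more, each ≤ 2)

"fall", 4 times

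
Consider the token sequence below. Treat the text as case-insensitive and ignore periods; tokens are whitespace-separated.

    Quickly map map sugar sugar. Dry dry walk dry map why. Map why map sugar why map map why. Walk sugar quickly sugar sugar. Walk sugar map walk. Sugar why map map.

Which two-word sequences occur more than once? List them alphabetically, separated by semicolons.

map map; map sugar; map why; sugar sugar; sugar why; walk sugar; why map

Bigram counts meeting the condition (more than once):
  map map: 3
  map sugar: 2
  map why: 3
  sugar sugar: 2
  sugar why: 2
  walk sugar: 3
  why map: 4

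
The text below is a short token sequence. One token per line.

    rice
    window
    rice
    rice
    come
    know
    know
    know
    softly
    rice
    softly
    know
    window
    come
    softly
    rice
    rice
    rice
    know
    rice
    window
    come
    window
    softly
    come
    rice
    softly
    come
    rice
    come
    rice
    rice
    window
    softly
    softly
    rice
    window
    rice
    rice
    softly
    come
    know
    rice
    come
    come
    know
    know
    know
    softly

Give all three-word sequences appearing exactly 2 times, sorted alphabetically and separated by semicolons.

Trigram counts meeting the condition (exactly 2 times):
  come know know: 2
  know know know: 2
  know know softly: 2
  rice softly come: 2
  rice window rice: 2
  softly come rice: 2
  window rice rice: 2

come know know; know know know; know know softly; rice softly come; rice window rice; softly come rice; window rice rice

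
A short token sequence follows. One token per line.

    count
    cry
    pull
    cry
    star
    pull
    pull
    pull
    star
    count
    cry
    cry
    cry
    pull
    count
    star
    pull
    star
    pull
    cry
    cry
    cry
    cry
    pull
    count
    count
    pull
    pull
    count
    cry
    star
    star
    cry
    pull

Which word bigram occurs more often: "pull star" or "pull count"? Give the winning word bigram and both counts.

"pull star": 2 occurrences
"pull count": 3 occurrences

"pull count" (3 vs 2)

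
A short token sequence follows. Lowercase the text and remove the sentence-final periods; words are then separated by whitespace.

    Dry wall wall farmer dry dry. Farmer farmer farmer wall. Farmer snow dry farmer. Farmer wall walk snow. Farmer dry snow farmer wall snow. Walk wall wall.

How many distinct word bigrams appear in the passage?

17

27 tokens → 26 bigram windows in total.
Repeated bigrams (each contributes count−1 duplicates):
  farmer farmer: 3
  farmer wall: 3
  dry farmer: 2
  farmer dry: 2
  snow farmer: 2
  wall farmer: 2
  wall wall: 2
9 duplicate windows → 26 − 9 = 17 distinct.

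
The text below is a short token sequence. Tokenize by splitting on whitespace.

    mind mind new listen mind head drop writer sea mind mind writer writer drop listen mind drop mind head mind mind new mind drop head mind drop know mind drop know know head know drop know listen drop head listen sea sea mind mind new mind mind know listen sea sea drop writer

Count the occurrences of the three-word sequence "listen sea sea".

2

Scanning the 51 overlapping trigram windows for "listen sea sea":
  position 40–42: listen sea sea
  position 49–51: listen sea sea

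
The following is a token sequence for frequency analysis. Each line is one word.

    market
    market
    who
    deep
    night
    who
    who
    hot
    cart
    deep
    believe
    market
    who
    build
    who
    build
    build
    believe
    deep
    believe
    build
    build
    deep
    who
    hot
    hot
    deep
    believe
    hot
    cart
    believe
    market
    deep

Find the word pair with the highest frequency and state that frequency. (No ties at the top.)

Bigram frequencies (highest first):
  deep believe: 3
  market who: 2
  who hot: 2
  hot cart: 2
  believe market: 2
  who build: 2
  … (18 more, each ≤ 2)

"deep believe", 3 times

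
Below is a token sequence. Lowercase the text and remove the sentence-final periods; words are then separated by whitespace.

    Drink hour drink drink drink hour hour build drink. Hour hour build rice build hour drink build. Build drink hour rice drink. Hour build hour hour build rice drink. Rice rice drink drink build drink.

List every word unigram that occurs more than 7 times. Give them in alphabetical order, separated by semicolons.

build; drink; hour

Unigram counts meeting the condition (more than 7 times):
  build: 8
  drink: 12
  hour: 10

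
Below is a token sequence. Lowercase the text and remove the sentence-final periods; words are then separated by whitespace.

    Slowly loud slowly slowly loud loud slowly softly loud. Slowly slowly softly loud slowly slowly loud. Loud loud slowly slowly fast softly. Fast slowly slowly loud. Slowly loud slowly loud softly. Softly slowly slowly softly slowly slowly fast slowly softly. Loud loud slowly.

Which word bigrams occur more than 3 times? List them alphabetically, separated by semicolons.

Bigram counts meeting the condition (more than 3 times):
  loud loud: 4
  loud slowly: 8
  slowly loud: 6
  slowly slowly: 7
  slowly softly: 4

loud loud; loud slowly; slowly loud; slowly slowly; slowly softly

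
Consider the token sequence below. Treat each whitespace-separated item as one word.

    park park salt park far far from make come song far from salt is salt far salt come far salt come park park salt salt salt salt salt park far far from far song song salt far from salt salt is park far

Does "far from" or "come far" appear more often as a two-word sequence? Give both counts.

"far from" (4 vs 1)

"far from": 4 occurrences
"come far": 1 occurrence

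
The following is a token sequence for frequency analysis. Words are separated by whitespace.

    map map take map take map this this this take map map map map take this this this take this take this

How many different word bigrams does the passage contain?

7

22 tokens → 21 bigram windows in total.
Repeated bigrams (each contributes count−1 duplicates):
  map map: 4
  this this: 4
  map take: 3
  take map: 3
  take this: 3
  this take: 3
14 duplicate windows → 21 − 14 = 7 distinct.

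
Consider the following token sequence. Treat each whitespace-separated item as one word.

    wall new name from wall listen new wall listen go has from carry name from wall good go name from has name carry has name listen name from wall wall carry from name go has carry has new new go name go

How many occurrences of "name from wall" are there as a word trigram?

3

Scanning the 40 overlapping trigram windows for "name from wall":
  position 3–5: name from wall
  position 14–16: name from wall
  position 27–29: name from wall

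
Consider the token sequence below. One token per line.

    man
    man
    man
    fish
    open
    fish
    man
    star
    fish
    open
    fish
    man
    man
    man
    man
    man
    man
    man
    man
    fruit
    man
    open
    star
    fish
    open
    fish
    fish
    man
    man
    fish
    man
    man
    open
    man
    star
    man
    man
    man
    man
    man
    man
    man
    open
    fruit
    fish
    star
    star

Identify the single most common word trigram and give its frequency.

"man man man", 12 times

Trigram frequencies (highest first):
  man man man: 12
  fish open fish: 3
  fish man man: 3
  man man fish: 2
  open fish man: 2
  star fish open: 2
  … (20 more, each ≤ 2)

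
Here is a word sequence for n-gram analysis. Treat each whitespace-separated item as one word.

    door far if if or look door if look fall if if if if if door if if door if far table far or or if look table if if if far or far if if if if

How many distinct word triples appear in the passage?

28

38 tokens → 36 trigram windows in total.
Repeated trigrams (each contributes count−1 duplicates):
  if if if: 6
  far if if: 2
  if door if: 2
  if if door: 2
8 duplicate windows → 36 − 8 = 28 distinct.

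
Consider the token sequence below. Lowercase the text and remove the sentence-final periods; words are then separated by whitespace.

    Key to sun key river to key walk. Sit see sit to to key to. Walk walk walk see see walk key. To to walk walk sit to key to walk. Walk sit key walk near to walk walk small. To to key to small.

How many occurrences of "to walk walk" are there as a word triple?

4

Scanning the 43 overlapping trigram windows for "to walk walk":
  position 15–17: to walk walk
  position 24–26: to walk walk
  position 30–32: to walk walk
  position 37–39: to walk walk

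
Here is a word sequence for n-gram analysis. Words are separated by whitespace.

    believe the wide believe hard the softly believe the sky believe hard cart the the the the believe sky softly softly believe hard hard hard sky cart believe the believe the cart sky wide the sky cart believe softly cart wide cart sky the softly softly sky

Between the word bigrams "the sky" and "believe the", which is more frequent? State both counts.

"believe the" (4 vs 2)

"the sky": 2 occurrences
"believe the": 4 occurrences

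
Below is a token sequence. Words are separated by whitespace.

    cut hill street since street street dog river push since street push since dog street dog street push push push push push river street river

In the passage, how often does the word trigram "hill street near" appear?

0

Scanning the 23 overlapping trigram windows for "hill street near":
  (none found)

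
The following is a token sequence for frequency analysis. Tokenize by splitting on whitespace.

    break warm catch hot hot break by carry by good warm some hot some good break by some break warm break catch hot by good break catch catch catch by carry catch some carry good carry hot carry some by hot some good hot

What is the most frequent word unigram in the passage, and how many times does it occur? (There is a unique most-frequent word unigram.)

"hot", 7 times

Unigram frequencies (highest first):
  hot: 7
  break: 6
  catch: 6
  by: 6
  some: 6
  carry: 5
  … (2 more, each ≤ 5)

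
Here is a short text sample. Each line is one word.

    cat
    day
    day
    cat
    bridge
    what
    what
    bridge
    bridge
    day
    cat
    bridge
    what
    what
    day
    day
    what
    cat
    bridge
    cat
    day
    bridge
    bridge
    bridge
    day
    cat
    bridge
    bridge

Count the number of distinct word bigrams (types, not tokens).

14

28 tokens → 27 bigram windows in total.
Repeated bigrams (each contributes count−1 duplicates):
  bridge bridge: 4
  cat bridge: 4
  day cat: 3
  bridge day: 2
  bridge what: 2
  cat day: 2
  day day: 2
  what what: 2
13 duplicate windows → 27 − 13 = 14 distinct.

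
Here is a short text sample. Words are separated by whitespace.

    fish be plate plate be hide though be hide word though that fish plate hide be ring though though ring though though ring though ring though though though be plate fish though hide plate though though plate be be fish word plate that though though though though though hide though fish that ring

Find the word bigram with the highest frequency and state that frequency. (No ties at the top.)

Bigram frequencies (highest first):
  though though: 9
  ring though: 4
  though ring: 3
  be plate: 2
  plate be: 2
  be hide: 2
  … (27 more, each ≤ 2)

"though though", 9 times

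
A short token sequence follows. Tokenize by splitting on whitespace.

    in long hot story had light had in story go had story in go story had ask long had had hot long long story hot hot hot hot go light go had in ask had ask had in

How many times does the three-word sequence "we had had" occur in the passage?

Scanning the 36 overlapping trigram windows for "we had had":
  (none found)

0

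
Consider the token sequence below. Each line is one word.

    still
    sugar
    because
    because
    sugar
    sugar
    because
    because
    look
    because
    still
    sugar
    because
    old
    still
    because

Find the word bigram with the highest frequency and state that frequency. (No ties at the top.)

Bigram frequencies (highest first):
  sugar because: 3
  still sugar: 2
  because because: 2
  because sugar: 1
  sugar sugar: 1
  because look: 1
  … (5 more, each ≤ 1)

"sugar because", 3 times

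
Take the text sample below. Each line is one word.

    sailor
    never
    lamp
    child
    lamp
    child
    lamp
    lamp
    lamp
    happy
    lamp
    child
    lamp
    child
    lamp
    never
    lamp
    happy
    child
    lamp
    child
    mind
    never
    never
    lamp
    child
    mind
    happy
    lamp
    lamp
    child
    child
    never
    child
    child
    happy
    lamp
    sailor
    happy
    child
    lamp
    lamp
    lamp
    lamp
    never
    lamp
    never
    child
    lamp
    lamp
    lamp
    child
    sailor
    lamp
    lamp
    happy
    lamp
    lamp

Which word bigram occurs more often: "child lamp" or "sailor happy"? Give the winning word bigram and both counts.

"child lamp" (7 vs 1)

"child lamp": 7 occurrences
"sailor happy": 1 occurrence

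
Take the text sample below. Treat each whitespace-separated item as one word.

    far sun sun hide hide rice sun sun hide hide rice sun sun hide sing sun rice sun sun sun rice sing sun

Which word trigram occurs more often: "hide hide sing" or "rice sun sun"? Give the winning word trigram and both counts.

"rice sun sun" (3 vs 0)

"hide hide sing": 0 occurrences
"rice sun sun": 3 occurrences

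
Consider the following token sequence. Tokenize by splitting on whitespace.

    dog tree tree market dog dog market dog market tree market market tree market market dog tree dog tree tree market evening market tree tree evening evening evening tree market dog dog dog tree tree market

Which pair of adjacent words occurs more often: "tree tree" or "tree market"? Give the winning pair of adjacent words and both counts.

"tree market" (6 vs 4)

"tree tree": 4 occurrences
"tree market": 6 occurrences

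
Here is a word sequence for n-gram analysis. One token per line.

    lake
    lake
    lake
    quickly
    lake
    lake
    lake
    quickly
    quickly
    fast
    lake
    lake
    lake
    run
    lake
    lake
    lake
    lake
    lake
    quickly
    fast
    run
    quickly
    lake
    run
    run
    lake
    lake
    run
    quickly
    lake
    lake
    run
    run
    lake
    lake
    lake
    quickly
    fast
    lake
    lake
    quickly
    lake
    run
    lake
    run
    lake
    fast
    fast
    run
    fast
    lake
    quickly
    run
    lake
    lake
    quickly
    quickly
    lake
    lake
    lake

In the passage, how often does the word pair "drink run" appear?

Scanning the 60 overlapping bigram windows for "drink run":
  (none found)

0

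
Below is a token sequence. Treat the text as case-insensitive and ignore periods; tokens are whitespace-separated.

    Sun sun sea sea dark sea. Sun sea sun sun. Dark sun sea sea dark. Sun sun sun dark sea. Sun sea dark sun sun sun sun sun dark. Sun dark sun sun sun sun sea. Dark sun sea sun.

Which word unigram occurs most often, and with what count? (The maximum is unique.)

"sun", 22 times

Unigram frequencies (highest first):
  sun: 22
  sea: 10
  dark: 8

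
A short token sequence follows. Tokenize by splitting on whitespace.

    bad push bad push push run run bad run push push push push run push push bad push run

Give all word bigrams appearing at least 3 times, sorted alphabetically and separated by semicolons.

bad push; push push; push run

Bigram counts meeting the condition (at least 3 times):
  bad push: 3
  push push: 5
  push run: 3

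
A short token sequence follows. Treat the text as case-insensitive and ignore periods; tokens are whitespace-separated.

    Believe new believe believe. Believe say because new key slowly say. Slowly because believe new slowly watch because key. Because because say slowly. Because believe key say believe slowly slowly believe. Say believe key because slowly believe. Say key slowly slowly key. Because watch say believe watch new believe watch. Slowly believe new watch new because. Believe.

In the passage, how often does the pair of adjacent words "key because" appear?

Scanning the 56 overlapping bigram windows for "key because":
  position 19–20: key because
  position 34–35: key because
  position 42–43: key because

3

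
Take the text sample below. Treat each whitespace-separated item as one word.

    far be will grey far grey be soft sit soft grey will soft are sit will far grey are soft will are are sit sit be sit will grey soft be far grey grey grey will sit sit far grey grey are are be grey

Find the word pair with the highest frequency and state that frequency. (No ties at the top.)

Bigram frequencies (highest first):
  far grey: 4
  grey grey: 3
  will grey: 2
  grey will: 2
  are sit: 2
  sit will: 2
  … (26 more, each ≤ 2)

"far grey", 4 times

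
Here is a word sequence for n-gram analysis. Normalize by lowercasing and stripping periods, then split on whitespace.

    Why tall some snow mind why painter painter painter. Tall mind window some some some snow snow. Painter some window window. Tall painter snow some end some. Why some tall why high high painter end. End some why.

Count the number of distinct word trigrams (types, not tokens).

35

38 tokens → 36 trigram windows in total.
Repeated trigrams (each contributes count−1 duplicates):
  end some why: 2
1 duplicate windows → 36 − 1 = 35 distinct.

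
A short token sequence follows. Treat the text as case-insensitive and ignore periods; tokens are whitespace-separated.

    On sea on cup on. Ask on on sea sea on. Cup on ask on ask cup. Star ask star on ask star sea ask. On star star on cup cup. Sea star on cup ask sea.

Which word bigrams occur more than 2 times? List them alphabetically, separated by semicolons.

Bigram counts meeting the condition (more than 2 times):
  ask on: 3
  on ask: 4
  on cup: 4
  star on: 3

ask on; on ask; on cup; star on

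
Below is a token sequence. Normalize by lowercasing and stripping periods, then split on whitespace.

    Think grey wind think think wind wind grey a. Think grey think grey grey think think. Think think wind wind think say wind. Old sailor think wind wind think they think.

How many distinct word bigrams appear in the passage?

18

31 tokens → 30 bigram windows in total.
Repeated bigrams (each contributes count−1 duplicates):
  think think: 4
  think grey: 3
  think wind: 3
  wind think: 3
  wind wind: 3
  grey think: 2
12 duplicate windows → 30 − 12 = 18 distinct.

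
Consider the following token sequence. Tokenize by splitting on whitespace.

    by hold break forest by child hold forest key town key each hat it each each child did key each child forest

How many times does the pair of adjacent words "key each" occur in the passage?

Scanning the 21 overlapping bigram windows for "key each":
  position 11–12: key each
  position 19–20: key each

2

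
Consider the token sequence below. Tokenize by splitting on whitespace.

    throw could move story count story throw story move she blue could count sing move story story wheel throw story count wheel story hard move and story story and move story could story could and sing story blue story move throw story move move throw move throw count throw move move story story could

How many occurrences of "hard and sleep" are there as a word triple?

0

Scanning the 52 overlapping trigram windows for "hard and sleep":
  (none found)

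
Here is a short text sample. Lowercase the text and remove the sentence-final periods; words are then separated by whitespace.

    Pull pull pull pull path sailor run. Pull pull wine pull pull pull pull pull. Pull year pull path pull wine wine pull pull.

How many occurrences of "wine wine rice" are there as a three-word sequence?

Scanning the 22 overlapping trigram windows for "wine wine rice":
  (none found)

0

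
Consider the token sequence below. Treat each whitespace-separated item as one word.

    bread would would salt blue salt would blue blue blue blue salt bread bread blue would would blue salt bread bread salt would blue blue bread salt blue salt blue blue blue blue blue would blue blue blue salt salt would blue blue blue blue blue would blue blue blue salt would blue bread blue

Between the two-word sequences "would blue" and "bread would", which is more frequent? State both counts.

"would blue": 7 occurrences
"bread would": 1 occurrence

"would blue" (7 vs 1)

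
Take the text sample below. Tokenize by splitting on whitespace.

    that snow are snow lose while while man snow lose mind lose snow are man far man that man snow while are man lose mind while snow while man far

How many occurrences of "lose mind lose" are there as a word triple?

1

Scanning the 28 overlapping trigram windows for "lose mind lose":
  position 10–12: lose mind lose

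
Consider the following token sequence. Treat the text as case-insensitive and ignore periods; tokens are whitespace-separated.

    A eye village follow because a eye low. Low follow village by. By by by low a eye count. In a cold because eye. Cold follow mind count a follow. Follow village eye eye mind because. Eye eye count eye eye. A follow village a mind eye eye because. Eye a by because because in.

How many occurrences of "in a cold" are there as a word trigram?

1

Scanning the 53 overlapping trigram windows for "in a cold":
  position 20–22: in a cold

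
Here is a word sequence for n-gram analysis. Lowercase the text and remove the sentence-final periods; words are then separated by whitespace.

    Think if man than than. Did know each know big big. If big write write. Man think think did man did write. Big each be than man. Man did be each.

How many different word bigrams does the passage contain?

31 tokens → 30 bigram windows in total.
Repeated bigrams (each contributes count−1 duplicates):
  man did: 2
1 duplicate windows → 30 − 1 = 29 distinct.

29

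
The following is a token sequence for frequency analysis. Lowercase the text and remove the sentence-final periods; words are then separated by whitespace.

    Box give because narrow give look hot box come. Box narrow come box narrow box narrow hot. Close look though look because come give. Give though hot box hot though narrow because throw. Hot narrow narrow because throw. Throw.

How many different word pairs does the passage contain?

32

39 tokens → 38 bigram windows in total.
Repeated bigrams (each contributes count−1 duplicates):
  box narrow: 3
  because throw: 2
  come box: 2
  hot box: 2
  narrow because: 2
6 duplicate windows → 38 − 6 = 32 distinct.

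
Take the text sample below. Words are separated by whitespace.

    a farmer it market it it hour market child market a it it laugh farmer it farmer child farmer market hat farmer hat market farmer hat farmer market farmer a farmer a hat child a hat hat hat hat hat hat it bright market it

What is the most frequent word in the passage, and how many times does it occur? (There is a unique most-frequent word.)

"hat", 10 times

Unigram frequencies (highest first):
  hat: 10
  farmer: 9
  it: 8
  market: 7
  a: 5
  child: 3
  … (3 more, each ≤ 1)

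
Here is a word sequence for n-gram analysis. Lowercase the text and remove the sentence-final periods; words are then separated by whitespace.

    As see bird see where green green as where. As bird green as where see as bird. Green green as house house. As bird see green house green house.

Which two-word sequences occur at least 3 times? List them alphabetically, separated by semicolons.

as bird; green as

Bigram counts meeting the condition (at least 3 times):
  as bird: 3
  green as: 3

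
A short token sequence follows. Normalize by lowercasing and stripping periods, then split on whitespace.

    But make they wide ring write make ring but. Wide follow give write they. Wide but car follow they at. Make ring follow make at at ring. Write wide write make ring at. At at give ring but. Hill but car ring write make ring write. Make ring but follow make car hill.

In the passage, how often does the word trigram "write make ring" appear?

4

Scanning the 51 overlapping trigram windows for "write make ring":
  position 6–8: write make ring
  position 30–32: write make ring
  position 43–45: write make ring
  position 46–48: write make ring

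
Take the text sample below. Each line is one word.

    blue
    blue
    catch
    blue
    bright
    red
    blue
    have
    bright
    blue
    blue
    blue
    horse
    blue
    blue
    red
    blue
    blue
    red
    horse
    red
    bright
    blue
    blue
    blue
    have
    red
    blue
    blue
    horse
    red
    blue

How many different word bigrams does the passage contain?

32 tokens → 31 bigram windows in total.
Repeated bigrams (each contributes count−1 duplicates):
  blue blue: 8
  red blue: 4
  blue have: 2
  blue horse: 2
  blue red: 2
  bright blue: 2
  horse red: 2
15 duplicate windows → 31 − 15 = 16 distinct.

16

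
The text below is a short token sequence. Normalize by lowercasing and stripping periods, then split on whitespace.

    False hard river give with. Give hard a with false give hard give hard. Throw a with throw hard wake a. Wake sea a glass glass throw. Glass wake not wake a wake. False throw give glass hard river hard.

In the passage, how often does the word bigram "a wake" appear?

Scanning the 39 overlapping bigram windows for "a wake":
  position 21–22: a wake
  position 32–33: a wake

2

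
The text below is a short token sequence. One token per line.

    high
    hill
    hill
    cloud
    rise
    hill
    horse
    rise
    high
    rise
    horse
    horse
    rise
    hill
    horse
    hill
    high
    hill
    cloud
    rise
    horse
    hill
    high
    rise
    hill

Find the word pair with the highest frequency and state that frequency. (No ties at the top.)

"rise hill", 3 times

Bigram frequencies (highest first):
  rise hill: 3
  high hill: 2
  hill cloud: 2
  cloud rise: 2
  hill horse: 2
  horse rise: 2
  … (7 more, each ≤ 2)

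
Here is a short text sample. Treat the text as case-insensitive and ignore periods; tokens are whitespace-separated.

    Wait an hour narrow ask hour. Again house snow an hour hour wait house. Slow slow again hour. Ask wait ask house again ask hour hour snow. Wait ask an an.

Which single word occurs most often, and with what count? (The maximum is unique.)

Unigram frequencies (highest first):
  hour: 7
  ask: 5
  wait: 4
  an: 4
  again: 3
  house: 3
  … (3 more, each ≤ 2)

"hour", 7 times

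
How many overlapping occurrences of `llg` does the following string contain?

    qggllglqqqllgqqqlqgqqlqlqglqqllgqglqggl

Sliding a length-3 window over the 39 characters (37 positions):
  position 4–6: llg
  position 11–13: llg
  position 30–32: llg

3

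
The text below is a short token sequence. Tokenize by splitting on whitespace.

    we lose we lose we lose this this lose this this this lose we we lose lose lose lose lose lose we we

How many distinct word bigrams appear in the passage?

7

23 tokens → 22 bigram windows in total.
Repeated bigrams (each contributes count−1 duplicates):
  lose lose: 5
  lose we: 4
  we lose: 4
  this this: 3
  lose this: 2
  this lose: 2
  we we: 2
15 duplicate windows → 22 − 15 = 7 distinct.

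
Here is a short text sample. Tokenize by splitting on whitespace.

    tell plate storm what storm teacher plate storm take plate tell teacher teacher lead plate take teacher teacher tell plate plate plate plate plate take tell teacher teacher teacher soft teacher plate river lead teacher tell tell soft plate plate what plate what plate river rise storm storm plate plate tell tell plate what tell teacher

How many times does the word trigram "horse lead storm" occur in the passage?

0

Scanning the 54 overlapping trigram windows for "horse lead storm":
  (none found)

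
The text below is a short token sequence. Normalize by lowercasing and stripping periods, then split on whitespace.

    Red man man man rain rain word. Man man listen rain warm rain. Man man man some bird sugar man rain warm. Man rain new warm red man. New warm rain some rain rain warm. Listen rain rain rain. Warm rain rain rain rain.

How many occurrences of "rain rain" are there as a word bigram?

7

Scanning the 43 overlapping bigram windows for "rain rain":
  position 5–6: rain rain
  position 33–34: rain rain
  position 37–38: rain rain
  position 38–39: rain rain
  position 41–42: rain rain
  position 42–43: rain rain
  position 43–44: rain rain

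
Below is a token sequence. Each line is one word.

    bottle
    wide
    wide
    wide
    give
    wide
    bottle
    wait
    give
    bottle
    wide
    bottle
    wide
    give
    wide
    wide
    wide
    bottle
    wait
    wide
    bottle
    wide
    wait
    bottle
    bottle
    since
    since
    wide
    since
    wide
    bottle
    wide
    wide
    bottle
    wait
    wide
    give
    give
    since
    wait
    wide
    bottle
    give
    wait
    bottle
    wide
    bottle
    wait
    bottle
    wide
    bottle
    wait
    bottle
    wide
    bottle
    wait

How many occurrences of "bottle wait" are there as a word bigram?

6

Scanning the 55 overlapping bigram windows for "bottle wait":
  position 7–8: bottle wait
  position 18–19: bottle wait
  position 34–35: bottle wait
  position 47–48: bottle wait
  position 51–52: bottle wait
  position 55–56: bottle wait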